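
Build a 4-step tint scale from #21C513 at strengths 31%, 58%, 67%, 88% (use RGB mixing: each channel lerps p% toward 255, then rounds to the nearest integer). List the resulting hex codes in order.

#21C513 is rgb(33, 197, 19).
31%: (33 + 68.82 = 101.82→102, 197 + 17.98 = 214.98→215, 19 + 73.16 = 92.16→92) → #66D75C
58%: (33 + 128.76 = 161.76→162, 197 + 33.64 = 230.64→231, 19 + 136.88 = 155.88→156) → #A2E79C
67%: (33 + 148.74 = 181.74→182, 197 + 38.86 = 235.86→236, 19 + 158.12 = 177.12→177) → #B6ECB1
88%: (33 + 195.36 = 228.36→228, 197 + 51.04 = 248.04→248, 19 + 207.68 = 226.68→227) → #E4F8E3

#66D75C, #A2E79C, #B6ECB1, #E4F8E3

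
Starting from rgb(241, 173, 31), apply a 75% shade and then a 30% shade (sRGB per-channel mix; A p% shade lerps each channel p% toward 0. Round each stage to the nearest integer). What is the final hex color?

Per channel, c → c + 0.75(0 − c):
  R: 241 + 0.75×(0−241) = 241 − 180.75 = 60.25 → 60
  G: 173 − 129.75 = 43.25 → 43
  B: 31 − 23.25 = 7.75 → 8
After the shade: rgb(60, 43, 8) = #3C2B08.
A 30% shade moves each channel 30% toward 0:
  R: 60 + 0.3×(0−60) = 60 − 18 = 42 → 42
  G: 43 + 0.3×(0−43) = 43 − 12.9 = 30.1 → 30
  B: 8 − 2.4 = 5.6 → 6
rgb(42, 30, 6) = #2A1E06.

#2A1E06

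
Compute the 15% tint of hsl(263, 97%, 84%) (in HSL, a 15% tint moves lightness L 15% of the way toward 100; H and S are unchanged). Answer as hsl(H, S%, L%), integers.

L moves 15% from 84 toward 100: 84 + 2.4 = 86.4 → 86.
H and S are unchanged.

hsl(263, 97%, 86%)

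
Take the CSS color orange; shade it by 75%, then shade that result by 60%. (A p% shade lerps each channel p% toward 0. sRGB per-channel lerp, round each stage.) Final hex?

#1A1000

CSS orange is rgb(255, 165, 0).
A 75% shade moves each channel 75% toward 0:
  R: 255 + 0.75×(0−255) = 255 − 191.25 = 63.75 → 64
  G: 165 + 0.75×(0−165) = 165 − 123.75 = 41.25 → 41
  B: 0 + 0.75×(0−0) = 0 + 0 = 0 → 0
After the shade: rgb(64, 41, 0) = #402900.
A 60% shade moves each channel 60% toward 0:
  R: 64 − 38.4 = 25.6 → 26
  G: 41 + 0.6×(0−41) = 41 − 24.6 = 16.4 → 16
  B: 0 + 0 = 0 → 0
rgb(26, 16, 0) = #1A1000.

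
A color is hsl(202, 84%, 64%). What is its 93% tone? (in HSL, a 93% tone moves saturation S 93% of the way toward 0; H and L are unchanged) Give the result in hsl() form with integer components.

hsl(202, 6%, 64%)

S moves 93% from 84 toward 0: 84 − 78.12 = 5.88 → 6.
H and L are unchanged.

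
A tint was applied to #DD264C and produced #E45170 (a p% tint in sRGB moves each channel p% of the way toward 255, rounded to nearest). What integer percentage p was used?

#DD264C is rgb(221, 38, 76); #E45170 is rgb(228, 81, 112).
On the G channel (widest range): 81 ≈ 38 + (p/100)(255 − 38), so p ≈ 100×(81 − 38)/(255 − 38) = 4300/217 = 19.82.
p = 20 reproduces all three channels after rounding.

20%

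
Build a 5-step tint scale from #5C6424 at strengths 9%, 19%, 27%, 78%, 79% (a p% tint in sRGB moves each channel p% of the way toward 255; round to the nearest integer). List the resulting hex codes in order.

#6B7238, #7B814E, #888E5F, #DBDDCF, #DDDED1

#5C6424 is rgb(92, 100, 36).
9%: (92 + 14.67 = 106.67→107, 100 + 13.95 = 113.95→114, 36 + 19.71 = 55.71→56) → #6B7238
19%: (92 + 30.97 = 122.97→123, 100 + 29.45 = 129.45→129, 36 + 41.61 = 77.61→78) → #7B814E
27%: (92 + 44.01 = 136.01→136, 100 + 41.85 = 141.85→142, 36 + 59.13 = 95.13→95) → #888E5F
78%: (92 + 127.14 = 219.14→219, 100 + 120.9 = 220.9→221, 36 + 170.82 = 206.82→207) → #DBDDCF
79%: (92 + 128.77 = 220.77→221, 100 + 122.45 = 222.45→222, 36 + 173.01 = 209.01→209) → #DDDED1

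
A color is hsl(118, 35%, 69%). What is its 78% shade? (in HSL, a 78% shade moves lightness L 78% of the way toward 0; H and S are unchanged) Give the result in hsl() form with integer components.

L moves 78% from 69 toward 0: 69 − 53.82 = 15.18 → 15.
H and S are unchanged.

hsl(118, 35%, 15%)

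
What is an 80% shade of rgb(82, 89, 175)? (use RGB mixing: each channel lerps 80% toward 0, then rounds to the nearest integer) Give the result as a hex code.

Lerp each channel 80% toward 0:
  R: 82 − 65.6 = 16.4 → 16
  G: 89 + 0.8×(0−89) = 89 − 71.2 = 17.8 → 18
  B: 175 + 0.8×(0−175) = 175 − 140 = 35 → 35
rgb(16, 18, 35) = #101223.

#101223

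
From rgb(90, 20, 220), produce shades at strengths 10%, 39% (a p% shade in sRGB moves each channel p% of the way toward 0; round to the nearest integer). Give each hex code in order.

10%: (90 − 9 = 81→81, 20 − 2 = 18→18, 220 − 22 = 198→198) → #5112c6
39%: (90 − 35.1 = 54.9→55, 20 − 7.8 = 12.2→12, 220 − 85.8 = 134.2→134) → #370c86

#5112c6, #370c86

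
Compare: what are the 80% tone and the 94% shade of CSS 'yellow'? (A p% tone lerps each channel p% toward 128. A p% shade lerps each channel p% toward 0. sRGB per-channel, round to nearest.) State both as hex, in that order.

CSS yellow is rgb(255, 255, 0).
80% tone:
  R: 255 + 0.8×(128−255) = 255 − 101.6 = 153.4 → 153
  G: 255 − 101.6 = 153.4 → 153
  B: 0 + 0.8×(128−0) = 0 + 102.4 = 102.4 → 102
  → #999966
94% shade:
  R: 255 − 239.7 = 15.3 → 15
  G: 255 − 239.7 = 15.3 → 15
  B: 0 + 0.94×(0−0) = 0 + 0 = 0 → 0
  → #0F0F00

#999966, #0F0F00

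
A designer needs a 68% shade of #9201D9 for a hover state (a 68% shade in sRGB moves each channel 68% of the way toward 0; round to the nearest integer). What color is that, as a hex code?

#2F0045

#9201D9 is rgb(146, 1, 217).
A 68% shade moves each channel 68% toward 0:
  R: 146 + 0.68×(0−146) = 146 − 99.28 = 46.72 → 47
  G: 1 + 0.68×(0−1) = 1 − 0.68 = 0.32 → 0
  B: 217 + 0.68×(0−217) = 217 − 147.56 = 69.44 → 69
rgb(47, 0, 69) = #2F0045.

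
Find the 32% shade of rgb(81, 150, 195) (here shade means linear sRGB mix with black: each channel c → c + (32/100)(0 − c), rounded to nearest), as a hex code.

Per channel, c → c + 0.32(0 − c):
  R: 81 + 0.32×(0−81) = 81 − 25.92 = 55.08 → 55
  G: 150 − 48 = 102 → 102
  B: 195 + 0.32×(0−195) = 195 − 62.4 = 132.6 → 133
rgb(55, 102, 133) = #376685.

#376685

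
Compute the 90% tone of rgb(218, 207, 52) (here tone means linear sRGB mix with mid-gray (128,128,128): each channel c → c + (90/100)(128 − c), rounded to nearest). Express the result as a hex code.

#898878

Per channel, c → c + 0.9(128 − c):
  R: 218 − 81 = 137 → 137
  G: 207 − 71.1 = 135.9 → 136
  B: 52 + 0.9×(128−52) = 52 + 68.4 = 120.4 → 120
rgb(137, 136, 120) = #898878.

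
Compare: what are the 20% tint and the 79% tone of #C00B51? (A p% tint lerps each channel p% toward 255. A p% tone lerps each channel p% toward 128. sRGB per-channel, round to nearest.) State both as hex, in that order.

#C00B51 is rgb(192, 11, 81).
20% tint:
  R: 192 + 0.2×(255−192) = 192 + 12.6 = 204.6 → 205
  G: 11 + 48.8 = 59.8 → 60
  B: 81 + 34.8 = 115.8 → 116
  → #CD3C74
79% tone:
  R: 192 − 50.56 = 141.44 → 141
  G: 11 + 92.43 = 103.43 → 103
  B: 81 + 37.13 = 118.13 → 118
  → #8D6776

#CD3C74, #8D6776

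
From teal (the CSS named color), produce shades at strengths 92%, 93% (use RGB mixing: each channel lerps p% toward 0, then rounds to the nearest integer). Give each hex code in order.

CSS teal is rgb(0, 128, 128).
92%: (0→0, 128 − 117.76 = 10.24→10, 128 − 117.76 = 10.24→10) → #000A0A
93%: (0→0, 128 − 119.04 = 8.96→9, 128 − 119.04 = 8.96→9) → #000909

#000A0A, #000909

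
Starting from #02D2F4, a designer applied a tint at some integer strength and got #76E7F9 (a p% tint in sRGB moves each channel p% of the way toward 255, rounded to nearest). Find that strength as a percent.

46%

#02D2F4 is rgb(2, 210, 244); #76E7F9 is rgb(118, 231, 249).
On the R channel (widest range): 118 ≈ 2 + (p/100)(255 − 2), so p ≈ 100×(118 − 2)/(255 − 2) = 11600/253 = 45.85.
p = 46 reproduces all three channels after rounding.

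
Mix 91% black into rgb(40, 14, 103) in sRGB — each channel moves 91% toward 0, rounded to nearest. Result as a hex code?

Lerp each channel 91% toward 0:
  R: 40 − 36.4 = 3.6 → 4
  G: 14 + 0.91×(0−14) = 14 − 12.74 = 1.26 → 1
  B: 103 + 0.91×(0−103) = 103 − 93.73 = 9.27 → 9
rgb(4, 1, 9) = #040109.

#040109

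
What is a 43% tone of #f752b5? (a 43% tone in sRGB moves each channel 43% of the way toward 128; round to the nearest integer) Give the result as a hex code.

#c4669e

#f752b5 is rgb(247, 82, 181).
Per channel, c → c + 0.43(128 − c):
  R: 247 − 51.17 = 195.83 → 196
  G: 82 + 19.78 = 101.78 → 102
  B: 181 + 0.43×(128−181) = 181 − 22.79 = 158.21 → 158
rgb(196, 102, 158) = #c4669e.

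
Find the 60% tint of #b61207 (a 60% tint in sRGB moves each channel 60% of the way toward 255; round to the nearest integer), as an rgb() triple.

rgb(226, 160, 156)

#b61207 is rgb(182, 18, 7).
A 60% tint moves each channel 60% toward 255:
  R: 182 + 0.6×(255−182) = 182 + 43.8 = 225.8 → 226
  G: 18 + 0.6×(255−18) = 18 + 142.2 = 160.2 → 160
  B: 7 + 0.6×(255−7) = 7 + 148.8 = 155.8 → 156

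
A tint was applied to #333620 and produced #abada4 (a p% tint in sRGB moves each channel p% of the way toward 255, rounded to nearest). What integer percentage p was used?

59%

#333620 is rgb(51, 54, 32); #abada4 is rgb(171, 173, 164).
On the B channel (widest range): 164 ≈ 32 + (p/100)(255 − 32), so p ≈ 100×(164 − 32)/(255 − 32) = 13200/223 = 59.19.
p = 59 reproduces all three channels after rounding.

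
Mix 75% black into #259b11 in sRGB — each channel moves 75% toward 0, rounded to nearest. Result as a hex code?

#259b11 is rgb(37, 155, 17).
Lerp each channel 75% toward 0:
  R: 37 − 27.75 = 9.25 → 9
  G: 155 − 116.25 = 38.75 → 39
  B: 17 − 12.75 = 4.25 → 4
rgb(9, 39, 4) = #092704.

#092704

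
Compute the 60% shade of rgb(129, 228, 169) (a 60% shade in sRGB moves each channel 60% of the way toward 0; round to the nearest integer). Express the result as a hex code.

Lerp each channel 60% toward 0:
  R: 129 − 77.4 = 51.6 → 52
  G: 228 − 136.8 = 91.2 → 91
  B: 169 − 101.4 = 67.6 → 68
rgb(52, 91, 68) = #345B44.

#345B44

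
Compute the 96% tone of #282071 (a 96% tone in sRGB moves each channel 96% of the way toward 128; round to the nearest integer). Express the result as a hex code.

#282071 is rgb(40, 32, 113).
Per channel, c → c + 0.96(128 − c):
  R: 40 + 0.96×(128−40) = 40 + 84.48 = 124.48 → 124
  G: 32 + 92.16 = 124.16 → 124
  B: 113 + 0.96×(128−113) = 113 + 14.4 = 127.4 → 127
rgb(124, 124, 127) = #7C7C7F.

#7C7C7F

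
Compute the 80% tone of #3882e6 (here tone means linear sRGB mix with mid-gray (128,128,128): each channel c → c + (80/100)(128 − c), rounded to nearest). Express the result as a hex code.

#728094

#3882e6 is rgb(56, 130, 230).
Lerp each channel 80% toward 128:
  R: 56 + 0.8×(128−56) = 56 + 57.6 = 113.6 → 114
  G: 130 + 0.8×(128−130) = 130 − 1.6 = 128.4 → 128
  B: 230 + 0.8×(128−230) = 230 − 81.6 = 148.4 → 148
rgb(114, 128, 148) = #728094.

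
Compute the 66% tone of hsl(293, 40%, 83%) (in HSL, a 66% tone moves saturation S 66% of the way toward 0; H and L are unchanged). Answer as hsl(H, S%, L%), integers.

S moves 66% from 40 toward 0: 40 − 26.4 = 13.6 → 14.
H and L are unchanged.

hsl(293, 14%, 83%)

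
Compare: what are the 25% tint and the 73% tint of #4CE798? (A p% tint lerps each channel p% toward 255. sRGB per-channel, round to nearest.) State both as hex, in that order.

#79EDB2, #CFF9E3

#4CE798 is rgb(76, 231, 152).
25% tint:
  R: 76 + 0.25×(255−76) = 76 + 44.75 = 120.75 → 121
  G: 231 + 6 = 237 → 237
  B: 152 + 0.25×(255−152) = 152 + 25.75 = 177.75 → 178
  → #79EDB2
73% tint:
  R: 76 + 130.67 = 206.67 → 207
  G: 231 + 17.52 = 248.52 → 249
  B: 152 + 75.19 = 227.19 → 227
  → #CFF9E3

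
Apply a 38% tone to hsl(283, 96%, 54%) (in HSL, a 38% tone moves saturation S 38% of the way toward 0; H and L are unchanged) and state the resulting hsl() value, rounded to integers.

hsl(283, 60%, 54%)

S moves 38% from 96 toward 0: 96 − 36.48 = 59.52 → 60.
H and L are unchanged.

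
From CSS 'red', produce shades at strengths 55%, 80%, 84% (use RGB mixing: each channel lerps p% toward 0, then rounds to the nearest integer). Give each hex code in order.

#730000, #330000, #290000

CSS red is rgb(255, 0, 0).
55%: (255 − 140.25 = 114.75→115, 0→0, 0→0) → #730000
80%: (255 − 204 = 51→51, 0→0, 0→0) → #330000
84%: (255 − 214.2 = 40.8→41, 0→0, 0→0) → #290000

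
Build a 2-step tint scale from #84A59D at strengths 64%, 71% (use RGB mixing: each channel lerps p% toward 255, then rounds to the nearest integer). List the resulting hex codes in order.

#84A59D is rgb(132, 165, 157).
64%: (132 + 78.72 = 210.72→211, 165 + 57.6 = 222.6→223, 157 + 62.72 = 219.72→220) → #D3DFDC
71%: (132 + 87.33 = 219.33→219, 165 + 63.9 = 228.9→229, 157 + 69.58 = 226.58→227) → #DBE5E3

#D3DFDC, #DBE5E3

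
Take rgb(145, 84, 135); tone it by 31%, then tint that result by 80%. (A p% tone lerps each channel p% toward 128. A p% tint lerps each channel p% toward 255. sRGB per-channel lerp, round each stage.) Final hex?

#E8E0E7

Lerp each channel 31% toward 128:
  R: 145 − 5.27 = 139.73 → 140
  G: 84 + 0.31×(128−84) = 84 + 13.64 = 97.64 → 98
  B: 135 + 0.31×(128−135) = 135 − 2.17 = 132.83 → 133
After the tone: rgb(140, 98, 133) = #8C6285.
An 80% tint moves each channel 80% toward 255:
  R: 140 + 92 = 232 → 232
  G: 98 + 0.8×(255−98) = 98 + 125.6 = 223.6 → 224
  B: 133 + 0.8×(255−133) = 133 + 97.6 = 230.6 → 231
rgb(232, 224, 231) = #E8E0E7.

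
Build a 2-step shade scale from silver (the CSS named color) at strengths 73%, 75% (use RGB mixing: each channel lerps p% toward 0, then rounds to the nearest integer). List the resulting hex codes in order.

#343434, #303030

CSS silver is rgb(192, 192, 192).
73%: (192 − 140.16 = 51.84→52, 192 − 140.16 = 51.84→52, 192 − 140.16 = 51.84→52) → #343434
75%: (192 − 144 = 48→48, 192 − 144 = 48→48, 192 − 144 = 48→48) → #303030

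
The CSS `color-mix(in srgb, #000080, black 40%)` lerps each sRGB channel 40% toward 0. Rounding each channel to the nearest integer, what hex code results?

#00004D

#000080 is rgb(0, 0, 128).
Per channel, c → c + 0.4(0 − c):
  R: 0 + 0 = 0 → 0
  G: 0 + 0 = 0 → 0
  B: 128 + 0.4×(0−128) = 128 − 51.2 = 76.8 → 77
rgb(0, 0, 77) = #00004D.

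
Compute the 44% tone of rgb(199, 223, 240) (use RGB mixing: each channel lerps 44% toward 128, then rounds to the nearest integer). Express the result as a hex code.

Per channel, c → c + 0.44(128 − c):
  R: 199 + 0.44×(128−199) = 199 − 31.24 = 167.76 → 168
  G: 223 + 0.44×(128−223) = 223 − 41.8 = 181.2 → 181
  B: 240 − 49.28 = 190.72 → 191
rgb(168, 181, 191) = #a8b5bf.

#a8b5bf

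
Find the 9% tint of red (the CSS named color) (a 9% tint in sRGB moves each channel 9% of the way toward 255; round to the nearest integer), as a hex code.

#FF1717

CSS red is rgb(255, 0, 0).
Lerp each channel 9% toward 255:
  R: 255 + 0 = 255 → 255
  G: 0 + 22.95 = 22.95 → 23
  B: 0 + 0.09×(255−0) = 0 + 22.95 = 22.95 → 23
rgb(255, 23, 23) = #FF1717.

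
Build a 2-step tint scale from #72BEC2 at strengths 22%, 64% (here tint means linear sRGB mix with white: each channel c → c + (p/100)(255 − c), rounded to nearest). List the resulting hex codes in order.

#72BEC2 is rgb(114, 190, 194).
22%: (114 + 31.02 = 145.02→145, 190 + 14.3 = 204.3→204, 194 + 13.42 = 207.42→207) → #91CCCF
64%: (114 + 90.24 = 204.24→204, 190 + 41.6 = 231.6→232, 194 + 39.04 = 233.04→233) → #CCE8E9

#91CCCF, #CCE8E9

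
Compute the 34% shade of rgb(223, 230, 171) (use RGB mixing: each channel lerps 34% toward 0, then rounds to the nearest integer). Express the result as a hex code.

#939871

Per channel, c → c + 0.34(0 − c):
  R: 223 + 0.34×(0−223) = 223 − 75.82 = 147.18 → 147
  G: 230 + 0.34×(0−230) = 230 − 78.2 = 151.8 → 152
  B: 171 − 58.14 = 112.86 → 113
rgb(147, 152, 113) = #939871.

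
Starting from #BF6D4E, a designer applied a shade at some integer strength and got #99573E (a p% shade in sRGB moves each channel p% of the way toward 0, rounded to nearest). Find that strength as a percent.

20%

#BF6D4E is rgb(191, 109, 78); #99573E is rgb(153, 87, 62).
On the R channel (widest range): 153 ≈ 191 + (p/100)(0 − 191), so p ≈ 100×(153 − 191)/(0 − 191) = -3800/-191 = 19.90.
p = 20 reproduces all three channels after rounding.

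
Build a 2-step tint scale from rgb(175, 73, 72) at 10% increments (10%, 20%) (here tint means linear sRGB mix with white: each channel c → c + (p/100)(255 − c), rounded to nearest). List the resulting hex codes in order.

10%: (175 + 8 = 183→183, 73 + 18.2 = 91.2→91, 72 + 18.3 = 90.3→90) → #B75B5A
20%: (175 + 16 = 191→191, 73 + 36.4 = 109.4→109, 72 + 36.6 = 108.6→109) → #BF6D6D

#B75B5A, #BF6D6D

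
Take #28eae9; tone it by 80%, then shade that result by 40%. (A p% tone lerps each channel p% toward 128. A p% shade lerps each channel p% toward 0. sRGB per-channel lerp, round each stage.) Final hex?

#425959

#28eae9 is rgb(40, 234, 233).
Lerp each channel 80% toward 128:
  R: 40 + 0.8×(128−40) = 40 + 70.4 = 110.4 → 110
  G: 234 − 84.8 = 149.2 → 149
  B: 233 + 0.8×(128−233) = 233 − 84 = 149 → 149
After the tone: rgb(110, 149, 149) = #6e9595.
Per channel, c → c + 0.4(0 − c):
  R: 110 − 44 = 66 → 66
  G: 149 − 59.6 = 89.4 → 89
  B: 149 − 59.6 = 89.4 → 89
rgb(66, 89, 89) = #425959.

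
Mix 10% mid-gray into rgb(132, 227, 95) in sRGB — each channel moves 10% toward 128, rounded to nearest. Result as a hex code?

Per channel, c → c + 0.1(128 − c):
  R: 132 + 0.1×(128−132) = 132 − 0.4 = 131.6 → 132
  G: 227 + 0.1×(128−227) = 227 − 9.9 = 217.1 → 217
  B: 95 + 0.1×(128−95) = 95 + 3.3 = 98.3 → 98
rgb(132, 217, 98) = #84D962.

#84D962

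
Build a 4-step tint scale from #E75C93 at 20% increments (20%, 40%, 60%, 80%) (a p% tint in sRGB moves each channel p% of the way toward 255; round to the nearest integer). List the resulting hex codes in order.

#EC7DA9, #F19DBE, #F5BED4, #FADEE9

#E75C93 is rgb(231, 92, 147).
20%: (231 + 4.8 = 235.8→236, 92 + 32.6 = 124.6→125, 147 + 21.6 = 168.6→169) → #EC7DA9
40%: (231 + 9.6 = 240.6→241, 92 + 65.2 = 157.2→157, 147 + 43.2 = 190.2→190) → #F19DBE
60%: (231 + 14.4 = 245.4→245, 92 + 97.8 = 189.8→190, 147 + 64.8 = 211.8→212) → #F5BED4
80%: (231 + 19.2 = 250.2→250, 92 + 130.4 = 222.4→222, 147 + 86.4 = 233.4→233) → #FADEE9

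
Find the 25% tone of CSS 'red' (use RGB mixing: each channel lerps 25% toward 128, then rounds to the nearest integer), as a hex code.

#DF2020

CSS red is rgb(255, 0, 0).
Lerp each channel 25% toward 128:
  R: 255 − 31.75 = 223.25 → 223
  G: 0 + 0.25×(128−0) = 0 + 32 = 32 → 32
  B: 0 + 32 = 32 → 32
rgb(223, 32, 32) = #DF2020.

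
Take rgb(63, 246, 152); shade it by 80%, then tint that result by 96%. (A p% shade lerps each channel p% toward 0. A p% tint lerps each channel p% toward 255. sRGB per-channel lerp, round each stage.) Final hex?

#f5f7f6

Per channel, c → c + 0.8(0 − c):
  R: 63 + 0.8×(0−63) = 63 − 50.4 = 12.6 → 13
  G: 246 − 196.8 = 49.2 → 49
  B: 152 − 121.6 = 30.4 → 30
After the shade: rgb(13, 49, 30) = #0d311e.
Lerp each channel 96% toward 255:
  R: 13 + 0.96×(255−13) = 13 + 232.32 = 245.32 → 245
  G: 49 + 0.96×(255−49) = 49 + 197.76 = 246.76 → 247
  B: 30 + 0.96×(255−30) = 30 + 216 = 246 → 246
rgb(245, 247, 246) = #f5f7f6.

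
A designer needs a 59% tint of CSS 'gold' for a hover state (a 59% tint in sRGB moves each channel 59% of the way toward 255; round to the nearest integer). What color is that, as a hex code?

#ffef96

CSS gold is rgb(255, 215, 0).
Lerp each channel 59% toward 255:
  R: 255 + 0.59×(255−255) = 255 + 0 = 255 → 255
  G: 215 + 0.59×(255−215) = 215 + 23.6 = 238.6 → 239
  B: 0 + 0.59×(255−0) = 0 + 150.45 = 150.45 → 150
rgb(255, 239, 150) = #ffef96.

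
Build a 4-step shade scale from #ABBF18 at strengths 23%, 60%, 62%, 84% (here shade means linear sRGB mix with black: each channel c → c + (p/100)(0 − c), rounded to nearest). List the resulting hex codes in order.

#849312, #444C0A, #414909, #1B1F04

#ABBF18 is rgb(171, 191, 24).
23%: (171 − 39.33 = 131.67→132, 191 − 43.93 = 147.07→147, 24 − 5.52 = 18.48→18) → #849312
60%: (171 − 102.6 = 68.4→68, 191 − 114.6 = 76.4→76, 24 − 14.4 = 9.6→10) → #444C0A
62%: (171 − 106.02 = 64.98→65, 191 − 118.42 = 72.58→73, 24 − 14.88 = 9.12→9) → #414909
84%: (171 − 143.64 = 27.36→27, 191 − 160.44 = 30.56→31, 24 − 20.16 = 3.84→4) → #1B1F04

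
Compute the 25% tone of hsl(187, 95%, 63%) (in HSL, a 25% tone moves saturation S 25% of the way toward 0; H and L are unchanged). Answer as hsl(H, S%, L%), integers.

S moves 25% from 95 toward 0: 95 − 23.75 = 71.25 → 71.
H and L are unchanged.

hsl(187, 71%, 63%)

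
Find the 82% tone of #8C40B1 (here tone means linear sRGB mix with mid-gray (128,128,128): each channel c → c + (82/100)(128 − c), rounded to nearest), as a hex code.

#827489

#8C40B1 is rgb(140, 64, 177).
Lerp each channel 82% toward 128:
  R: 140 − 9.84 = 130.16 → 130
  G: 64 + 0.82×(128−64) = 64 + 52.48 = 116.48 → 116
  B: 177 − 40.18 = 136.82 → 137
rgb(130, 116, 137) = #827489.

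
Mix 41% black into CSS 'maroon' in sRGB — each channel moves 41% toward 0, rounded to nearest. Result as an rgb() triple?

CSS maroon is rgb(128, 0, 0).
Per channel, c → c + 0.41(0 − c):
  R: 128 + 0.41×(0−128) = 128 − 52.48 = 75.52 → 76
  G: 0 + 0.41×(0−0) = 0 + 0 = 0 → 0
  B: 0 + 0.41×(0−0) = 0 + 0 = 0 → 0

rgb(76, 0, 0)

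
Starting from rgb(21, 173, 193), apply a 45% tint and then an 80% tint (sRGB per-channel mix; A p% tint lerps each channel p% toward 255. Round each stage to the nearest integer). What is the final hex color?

Per channel, c → c + 0.45(255 − c):
  R: 21 + 0.45×(255−21) = 21 + 105.3 = 126.3 → 126
  G: 173 + 36.9 = 209.9 → 210
  B: 193 + 27.9 = 220.9 → 221
After the tint: rgb(126, 210, 221) = #7ED2DD.
Per channel, c → c + 0.8(255 − c):
  R: 126 + 0.8×(255−126) = 126 + 103.2 = 229.2 → 229
  G: 210 + 0.8×(255−210) = 210 + 36 = 246 → 246
  B: 221 + 27.2 = 248.2 → 248
rgb(229, 246, 248) = #E5F6F8.

#E5F6F8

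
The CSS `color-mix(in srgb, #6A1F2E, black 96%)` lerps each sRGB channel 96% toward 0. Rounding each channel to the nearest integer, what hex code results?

#6A1F2E is rgb(106, 31, 46).
Per channel, c → c + 0.96(0 − c):
  R: 106 + 0.96×(0−106) = 106 − 101.76 = 4.24 → 4
  G: 31 + 0.96×(0−31) = 31 − 29.76 = 1.24 → 1
  B: 46 + 0.96×(0−46) = 46 − 44.16 = 1.84 → 2
rgb(4, 1, 2) = #040102.

#040102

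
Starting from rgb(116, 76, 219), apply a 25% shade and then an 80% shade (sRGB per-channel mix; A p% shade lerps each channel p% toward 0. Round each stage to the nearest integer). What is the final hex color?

#110b21

Lerp each channel 25% toward 0:
  R: 116 + 0.25×(0−116) = 116 − 29 = 87 → 87
  G: 76 − 19 = 57 → 57
  B: 219 − 54.75 = 164.25 → 164
After the shade: rgb(87, 57, 164) = #5739a4.
Lerp each channel 80% toward 0:
  R: 87 + 0.8×(0−87) = 87 − 69.6 = 17.4 → 17
  G: 57 + 0.8×(0−57) = 57 − 45.6 = 11.4 → 11
  B: 164 + 0.8×(0−164) = 164 − 131.2 = 32.8 → 33
rgb(17, 11, 33) = #110b21.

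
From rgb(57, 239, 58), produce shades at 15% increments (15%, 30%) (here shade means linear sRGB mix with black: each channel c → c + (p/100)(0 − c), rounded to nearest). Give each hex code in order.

#30cb31, #28a729

15%: (57 − 8.55 = 48.45→48, 239 − 35.85 = 203.15→203, 58 − 8.7 = 49.3→49) → #30cb31
30%: (57 − 17.1 = 39.9→40, 239 − 71.7 = 167.3→167, 58 − 17.4 = 40.6→41) → #28a729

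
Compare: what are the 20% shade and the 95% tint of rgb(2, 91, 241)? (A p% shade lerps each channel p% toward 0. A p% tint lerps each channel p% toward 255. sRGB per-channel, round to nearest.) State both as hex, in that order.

20% shade:
  R: 2 − 0.4 = 1.6 → 2
  G: 91 − 18.2 = 72.8 → 73
  B: 241 − 48.2 = 192.8 → 193
  → #0249C1
95% tint:
  R: 2 + 240.35 = 242.35 → 242
  G: 91 + 155.8 = 246.8 → 247
  B: 241 + 13.3 = 254.3 → 254
  → #F2F7FE

#0249C1, #F2F7FE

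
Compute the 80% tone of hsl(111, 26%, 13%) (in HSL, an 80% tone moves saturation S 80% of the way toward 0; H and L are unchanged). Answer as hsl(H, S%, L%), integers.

hsl(111, 5%, 13%)

S moves 80% from 26 toward 0: 26 − 20.8 = 5.2 → 5.
H and L are unchanged.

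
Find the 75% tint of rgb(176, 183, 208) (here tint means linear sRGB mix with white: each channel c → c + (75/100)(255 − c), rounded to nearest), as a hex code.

#ebedf3

Per channel, c → c + 0.75(255 − c):
  R: 176 + 59.25 = 235.25 → 235
  G: 183 + 0.75×(255−183) = 183 + 54 = 237 → 237
  B: 208 + 0.75×(255−208) = 208 + 35.25 = 243.25 → 243
rgb(235, 237, 243) = #ebedf3.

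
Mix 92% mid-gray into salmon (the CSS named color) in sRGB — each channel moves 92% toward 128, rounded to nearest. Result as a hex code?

CSS salmon is rgb(250, 128, 114).
A 92% tone moves each channel 92% toward 128:
  R: 250 + 0.92×(128−250) = 250 − 112.24 = 137.76 → 138
  G: 128 + 0.92×(128−128) = 128 + 0 = 128 → 128
  B: 114 + 0.92×(128−114) = 114 + 12.88 = 126.88 → 127
rgb(138, 128, 127) = #8A807F.

#8A807F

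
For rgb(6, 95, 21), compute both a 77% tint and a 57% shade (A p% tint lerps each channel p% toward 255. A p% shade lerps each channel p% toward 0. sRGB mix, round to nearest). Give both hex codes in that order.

77% tint:
  R: 6 + 0.77×(255−6) = 6 + 191.73 = 197.73 → 198
  G: 95 + 123.2 = 218.2 → 218
  B: 21 + 0.77×(255−21) = 21 + 180.18 = 201.18 → 201
  → #c6dac9
57% shade:
  R: 6 + 0.57×(0−6) = 6 − 3.42 = 2.58 → 3
  G: 95 + 0.57×(0−95) = 95 − 54.15 = 40.85 → 41
  B: 21 + 0.57×(0−21) = 21 − 11.97 = 9.03 → 9
  → #032909

#c6dac9, #032909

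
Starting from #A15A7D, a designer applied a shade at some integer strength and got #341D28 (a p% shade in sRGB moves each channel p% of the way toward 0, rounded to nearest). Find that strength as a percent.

#A15A7D is rgb(161, 90, 125); #341D28 is rgb(52, 29, 40).
On the R channel (widest range): 52 ≈ 161 + (p/100)(0 − 161), so p ≈ 100×(52 − 161)/(0 − 161) = -10900/-161 = 67.70.
p = 68 reproduces all three channels after rounding.

68%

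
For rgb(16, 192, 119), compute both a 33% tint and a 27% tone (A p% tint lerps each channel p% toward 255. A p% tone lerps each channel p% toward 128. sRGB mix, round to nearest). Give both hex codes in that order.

33% tint:
  R: 16 + 0.33×(255−16) = 16 + 78.87 = 94.87 → 95
  G: 192 + 0.33×(255−192) = 192 + 20.79 = 212.79 → 213
  B: 119 + 44.88 = 163.88 → 164
  → #5FD5A4
27% tone:
  R: 16 + 30.24 = 46.24 → 46
  G: 192 + 0.27×(128−192) = 192 − 17.28 = 174.72 → 175
  B: 119 + 0.27×(128−119) = 119 + 2.43 = 121.43 → 121
  → #2EAF79

#5FD5A4, #2EAF79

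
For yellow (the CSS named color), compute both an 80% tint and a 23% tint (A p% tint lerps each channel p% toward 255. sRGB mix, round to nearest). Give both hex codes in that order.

CSS yellow is rgb(255, 255, 0).
80% tint:
  R: 255 + 0.8×(255−255) = 255 + 0 = 255 → 255
  G: 255 + 0.8×(255−255) = 255 + 0 = 255 → 255
  B: 0 + 204 = 204 → 204
  → #ffffcc
23% tint:
  R: 255 + 0 = 255 → 255
  G: 255 + 0.23×(255−255) = 255 + 0 = 255 → 255
  B: 0 + 0.23×(255−0) = 0 + 58.65 = 58.65 → 59
  → #ffff3b

#ffffcc, #ffff3b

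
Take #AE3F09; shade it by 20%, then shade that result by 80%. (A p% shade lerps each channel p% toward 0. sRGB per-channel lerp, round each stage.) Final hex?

#1C0A01

#AE3F09 is rgb(174, 63, 9).
Lerp each channel 20% toward 0:
  R: 174 + 0.2×(0−174) = 174 − 34.8 = 139.2 → 139
  G: 63 + 0.2×(0−63) = 63 − 12.6 = 50.4 → 50
  B: 9 − 1.8 = 7.2 → 7
After the shade: rgb(139, 50, 7) = #8B3207.
An 80% shade moves each channel 80% toward 0:
  R: 139 + 0.8×(0−139) = 139 − 111.2 = 27.8 → 28
  G: 50 + 0.8×(0−50) = 50 − 40 = 10 → 10
  B: 7 + 0.8×(0−7) = 7 − 5.6 = 1.4 → 1
rgb(28, 10, 1) = #1C0A01.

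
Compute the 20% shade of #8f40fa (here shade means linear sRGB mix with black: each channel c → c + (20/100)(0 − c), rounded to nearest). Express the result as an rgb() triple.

rgb(114, 51, 200)

#8f40fa is rgb(143, 64, 250).
Lerp each channel 20% toward 0:
  R: 143 − 28.6 = 114.4 → 114
  G: 64 + 0.2×(0−64) = 64 − 12.8 = 51.2 → 51
  B: 250 + 0.2×(0−250) = 250 − 50 = 200 → 200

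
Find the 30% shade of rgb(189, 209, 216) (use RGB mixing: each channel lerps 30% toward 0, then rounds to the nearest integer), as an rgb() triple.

Per channel, c → c + 0.3(0 − c):
  R: 189 − 56.7 = 132.3 → 132
  G: 209 − 62.7 = 146.3 → 146
  B: 216 − 64.8 = 151.2 → 151

rgb(132, 146, 151)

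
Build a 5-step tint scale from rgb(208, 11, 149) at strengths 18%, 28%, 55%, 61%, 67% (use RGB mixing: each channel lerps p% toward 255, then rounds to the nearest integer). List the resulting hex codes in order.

18%: (208 + 8.46 = 216.46→216, 11 + 43.92 = 54.92→55, 149 + 19.08 = 168.08→168) → #D837A8
28%: (208 + 13.16 = 221.16→221, 11 + 68.32 = 79.32→79, 149 + 29.68 = 178.68→179) → #DD4FB3
55%: (208 + 25.85 = 233.85→234, 11 + 134.2 = 145.2→145, 149 + 58.3 = 207.3→207) → #EA91CF
61%: (208 + 28.67 = 236.67→237, 11 + 148.84 = 159.84→160, 149 + 64.66 = 213.66→214) → #EDA0D6
67%: (208 + 31.49 = 239.49→239, 11 + 163.48 = 174.48→174, 149 + 71.02 = 220.02→220) → #EFAEDC

#D837A8, #DD4FB3, #EA91CF, #EDA0D6, #EFAEDC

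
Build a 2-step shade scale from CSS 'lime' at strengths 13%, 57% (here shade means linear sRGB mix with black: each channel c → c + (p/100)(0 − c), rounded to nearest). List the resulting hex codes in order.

CSS lime is rgb(0, 255, 0).
13%: (0→0, 255 − 33.15 = 221.85→222, 0→0) → #00de00
57%: (0→0, 255 − 145.35 = 109.65→110, 0→0) → #006e00

#00de00, #006e00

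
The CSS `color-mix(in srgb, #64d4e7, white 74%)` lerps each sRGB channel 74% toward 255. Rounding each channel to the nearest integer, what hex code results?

#d7f4f9

#64d4e7 is rgb(100, 212, 231).
A 74% tint moves each channel 74% toward 255:
  R: 100 + 114.7 = 214.7 → 215
  G: 212 + 31.82 = 243.82 → 244
  B: 231 + 0.74×(255−231) = 231 + 17.76 = 248.76 → 249
rgb(215, 244, 249) = #d7f4f9.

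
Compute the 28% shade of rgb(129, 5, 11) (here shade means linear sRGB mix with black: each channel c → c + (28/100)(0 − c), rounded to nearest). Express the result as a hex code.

Lerp each channel 28% toward 0:
  R: 129 − 36.12 = 92.88 → 93
  G: 5 − 1.4 = 3.6 → 4
  B: 11 + 0.28×(0−11) = 11 − 3.08 = 7.92 → 8
rgb(93, 4, 8) = #5D0408.

#5D0408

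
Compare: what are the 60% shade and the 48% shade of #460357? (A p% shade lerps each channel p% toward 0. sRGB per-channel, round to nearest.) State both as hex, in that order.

#1c0123, #24022d

#460357 is rgb(70, 3, 87).
60% shade:
  R: 70 + 0.6×(0−70) = 70 − 42 = 28 → 28
  G: 3 − 1.8 = 1.2 → 1
  B: 87 − 52.2 = 34.8 → 35
  → #1c0123
48% shade:
  R: 70 − 33.6 = 36.4 → 36
  G: 3 + 0.48×(0−3) = 3 − 1.44 = 1.56 → 2
  B: 87 − 41.76 = 45.24 → 45
  → #24022d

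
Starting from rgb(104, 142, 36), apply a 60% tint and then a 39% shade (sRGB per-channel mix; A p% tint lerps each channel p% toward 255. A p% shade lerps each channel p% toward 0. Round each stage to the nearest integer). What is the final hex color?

Per channel, c → c + 0.6(255 − c):
  R: 104 + 90.6 = 194.6 → 195
  G: 142 + 67.8 = 209.8 → 210
  B: 36 + 131.4 = 167.4 → 167
After the tint: rgb(195, 210, 167) = #C3D2A7.
Per channel, c → c + 0.39(0 − c):
  R: 195 + 0.39×(0−195) = 195 − 76.05 = 118.95 → 119
  G: 210 − 81.9 = 128.1 → 128
  B: 167 + 0.39×(0−167) = 167 − 65.13 = 101.87 → 102
rgb(119, 128, 102) = #778066.

#778066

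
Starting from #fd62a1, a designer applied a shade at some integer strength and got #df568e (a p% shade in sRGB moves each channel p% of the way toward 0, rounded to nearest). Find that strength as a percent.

12%

#fd62a1 is rgb(253, 98, 161); #df568e is rgb(223, 86, 142).
On the R channel (widest range): 223 ≈ 253 + (p/100)(0 − 253), so p ≈ 100×(223 − 253)/(0 − 253) = -3000/-253 = 11.86.
p = 12 reproduces all three channels after rounding.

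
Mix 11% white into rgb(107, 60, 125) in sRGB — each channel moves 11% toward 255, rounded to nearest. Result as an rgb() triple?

rgb(123, 81, 139)

Lerp each channel 11% toward 255:
  R: 107 + 0.11×(255−107) = 107 + 16.28 = 123.28 → 123
  G: 60 + 21.45 = 81.45 → 81
  B: 125 + 14.3 = 139.3 → 139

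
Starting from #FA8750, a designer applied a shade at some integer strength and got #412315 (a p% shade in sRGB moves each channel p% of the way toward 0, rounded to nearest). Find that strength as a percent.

#FA8750 is rgb(250, 135, 80); #412315 is rgb(65, 35, 21).
On the R channel (widest range): 65 ≈ 250 + (p/100)(0 − 250), so p ≈ 100×(65 − 250)/(0 − 250) = -18500/-250 = 74.00.
p = 74 reproduces all three channels after rounding.

74%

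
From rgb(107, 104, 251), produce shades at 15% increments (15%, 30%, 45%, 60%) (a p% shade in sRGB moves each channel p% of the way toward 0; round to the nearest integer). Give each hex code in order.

15%: (107 − 16.05 = 90.95→91, 104 − 15.6 = 88.4→88, 251 − 37.65 = 213.35→213) → #5b58d5
30%: (107 − 32.1 = 74.9→75, 104 − 31.2 = 72.8→73, 251 − 75.3 = 175.7→176) → #4b49b0
45%: (107 − 48.15 = 58.85→59, 104 − 46.8 = 57.2→57, 251 − 112.95 = 138.05→138) → #3b398a
60%: (107 − 64.2 = 42.8→43, 104 − 62.4 = 41.6→42, 251 − 150.6 = 100.4→100) → #2b2a64

#5b58d5, #4b49b0, #3b398a, #2b2a64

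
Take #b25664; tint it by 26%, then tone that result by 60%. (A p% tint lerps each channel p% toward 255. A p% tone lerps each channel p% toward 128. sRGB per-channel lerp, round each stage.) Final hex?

#9c8185

#b25664 is rgb(178, 86, 100).
Lerp each channel 26% toward 255:
  R: 178 + 20.02 = 198.02 → 198
  G: 86 + 0.26×(255−86) = 86 + 43.94 = 129.94 → 130
  B: 100 + 0.26×(255−100) = 100 + 40.3 = 140.3 → 140
After the tint: rgb(198, 130, 140) = #c6828c.
A 60% tone moves each channel 60% toward 128:
  R: 198 − 42 = 156 → 156
  G: 130 − 1.2 = 128.8 → 129
  B: 140 − 7.2 = 132.8 → 133
rgb(156, 129, 133) = #9c8185.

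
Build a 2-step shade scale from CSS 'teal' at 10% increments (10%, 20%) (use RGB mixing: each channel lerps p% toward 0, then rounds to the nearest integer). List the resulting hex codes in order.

#007373, #006666

CSS teal is rgb(0, 128, 128).
10%: (0→0, 128 − 12.8 = 115.2→115, 128 − 12.8 = 115.2→115) → #007373
20%: (0→0, 128 − 25.6 = 102.4→102, 128 − 25.6 = 102.4→102) → #006666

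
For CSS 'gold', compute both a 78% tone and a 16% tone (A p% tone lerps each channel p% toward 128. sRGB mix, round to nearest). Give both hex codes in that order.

CSS gold is rgb(255, 215, 0).
78% tone:
  R: 255 − 99.06 = 155.94 → 156
  G: 215 + 0.78×(128−215) = 215 − 67.86 = 147.14 → 147
  B: 0 + 99.84 = 99.84 → 100
  → #9C9364
16% tone:
  R: 255 + 0.16×(128−255) = 255 − 20.32 = 234.68 → 235
  G: 215 + 0.16×(128−215) = 215 − 13.92 = 201.08 → 201
  B: 0 + 20.48 = 20.48 → 20
  → #EBC914

#9C9364, #EBC914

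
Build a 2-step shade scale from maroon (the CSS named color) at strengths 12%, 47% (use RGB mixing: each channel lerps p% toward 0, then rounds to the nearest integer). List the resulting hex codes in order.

#710000, #440000

CSS maroon is rgb(128, 0, 0).
12%: (128 − 15.36 = 112.64→113, 0→0, 0→0) → #710000
47%: (128 − 60.16 = 67.84→68, 0→0, 0→0) → #440000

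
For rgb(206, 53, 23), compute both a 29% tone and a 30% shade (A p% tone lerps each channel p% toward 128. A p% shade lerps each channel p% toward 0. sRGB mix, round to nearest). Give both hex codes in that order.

#B74B35, #902510

29% tone:
  R: 206 + 0.29×(128−206) = 206 − 22.62 = 183.38 → 183
  G: 53 + 21.75 = 74.75 → 75
  B: 23 + 0.29×(128−23) = 23 + 30.45 = 53.45 → 53
  → #B74B35
30% shade:
  R: 206 + 0.3×(0−206) = 206 − 61.8 = 144.2 → 144
  G: 53 − 15.9 = 37.1 → 37
  B: 23 + 0.3×(0−23) = 23 − 6.9 = 16.1 → 16
  → #902510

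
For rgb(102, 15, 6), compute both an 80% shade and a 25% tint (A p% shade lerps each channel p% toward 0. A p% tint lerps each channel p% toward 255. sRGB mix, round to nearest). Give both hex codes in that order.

#140301, #8C4B44

80% shade:
  R: 102 + 0.8×(0−102) = 102 − 81.6 = 20.4 → 20
  G: 15 + 0.8×(0−15) = 15 − 12 = 3 → 3
  B: 6 − 4.8 = 1.2 → 1
  → #140301
25% tint:
  R: 102 + 0.25×(255−102) = 102 + 38.25 = 140.25 → 140
  G: 15 + 0.25×(255−15) = 15 + 60 = 75 → 75
  B: 6 + 0.25×(255−6) = 6 + 62.25 = 68.25 → 68
  → #8C4B44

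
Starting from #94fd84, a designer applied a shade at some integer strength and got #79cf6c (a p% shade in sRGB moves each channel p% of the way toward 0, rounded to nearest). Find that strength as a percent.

18%

#94fd84 is rgb(148, 253, 132); #79cf6c is rgb(121, 207, 108).
On the G channel (widest range): 207 ≈ 253 + (p/100)(0 − 253), so p ≈ 100×(207 − 253)/(0 − 253) = -4600/-253 = 18.18.
p = 18 reproduces all three channels after rounding.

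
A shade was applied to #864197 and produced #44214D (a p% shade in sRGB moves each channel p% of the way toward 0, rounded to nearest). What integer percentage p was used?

#864197 is rgb(134, 65, 151); #44214D is rgb(68, 33, 77).
On the B channel (widest range): 77 ≈ 151 + (p/100)(0 − 151), so p ≈ 100×(77 − 151)/(0 − 151) = -7400/-151 = 49.01.
p = 49 reproduces all three channels after rounding.

49%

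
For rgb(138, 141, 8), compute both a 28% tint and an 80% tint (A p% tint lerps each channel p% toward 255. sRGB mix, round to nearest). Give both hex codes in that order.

#abad4d, #e8e8ce

28% tint:
  R: 138 + 32.76 = 170.76 → 171
  G: 141 + 31.92 = 172.92 → 173
  B: 8 + 69.16 = 77.16 → 77
  → #abad4d
80% tint:
  R: 138 + 93.6 = 231.6 → 232
  G: 141 + 0.8×(255−141) = 141 + 91.2 = 232.2 → 232
  B: 8 + 197.6 = 205.6 → 206
  → #e8e8ce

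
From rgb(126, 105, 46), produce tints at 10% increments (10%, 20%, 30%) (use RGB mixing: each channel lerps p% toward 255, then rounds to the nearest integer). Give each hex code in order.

10%: (126 + 12.9 = 138.9→139, 105 + 15 = 120→120, 46 + 20.9 = 66.9→67) → #8b7843
20%: (126 + 25.8 = 151.8→152, 105 + 30 = 135→135, 46 + 41.8 = 87.8→88) → #988758
30%: (126 + 38.7 = 164.7→165, 105 + 45 = 150→150, 46 + 62.7 = 108.7→109) → #a5966d

#8b7843, #988758, #a5966d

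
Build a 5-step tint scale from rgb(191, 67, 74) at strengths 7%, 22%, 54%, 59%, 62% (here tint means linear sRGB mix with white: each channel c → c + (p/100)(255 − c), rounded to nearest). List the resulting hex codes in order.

7%: (191 + 4.48 = 195.48→195, 67 + 13.16 = 80.16→80, 74 + 12.67 = 86.67→87) → #C35057
22%: (191 + 14.08 = 205.08→205, 67 + 41.36 = 108.36→108, 74 + 39.82 = 113.82→114) → #CD6C72
54%: (191 + 34.56 = 225.56→226, 67 + 101.52 = 168.52→169, 74 + 97.74 = 171.74→172) → #E2A9AC
59%: (191 + 37.76 = 228.76→229, 67 + 110.92 = 177.92→178, 74 + 106.79 = 180.79→181) → #E5B2B5
62%: (191 + 39.68 = 230.68→231, 67 + 116.56 = 183.56→184, 74 + 112.22 = 186.22→186) → #E7B8BA

#C35057, #CD6C72, #E2A9AC, #E5B2B5, #E7B8BA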